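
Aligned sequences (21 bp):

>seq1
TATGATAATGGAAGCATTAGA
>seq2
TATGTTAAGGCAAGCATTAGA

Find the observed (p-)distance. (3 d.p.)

The sequences differ at 3 of 21 positions (sites 5, 9, 11).
p = 3/21 = 0.142857… ≈ 0.143 (to 3 d.p.).

0.143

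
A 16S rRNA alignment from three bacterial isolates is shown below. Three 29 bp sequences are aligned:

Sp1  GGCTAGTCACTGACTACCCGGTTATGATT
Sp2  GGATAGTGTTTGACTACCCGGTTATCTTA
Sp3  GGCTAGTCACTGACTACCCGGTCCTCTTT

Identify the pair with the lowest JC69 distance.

Sp1–Sp2: 7/29 differ, p = 0.241, d = 0.291.
Sp1–Sp3: 4/29 differ, p = 0.138, d = 0.152.
Sp2–Sp3: 7/29 differ, p = 0.241, d = 0.291.
The smallest distance is between Sp1 and Sp3.

Sp1 and Sp3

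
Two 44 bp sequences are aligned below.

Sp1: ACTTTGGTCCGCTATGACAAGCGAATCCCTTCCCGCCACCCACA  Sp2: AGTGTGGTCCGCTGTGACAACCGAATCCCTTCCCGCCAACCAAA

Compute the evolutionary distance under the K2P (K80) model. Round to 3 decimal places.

Of 44 sites, 1 differences are transitions and 5 are transversions, so P = 1/44 ≈ 0.022727 and Q = 5/44 ≈ 0.113636.
Under the Kimura two-parameter model, d = −½ ln(1 − 2P − Q) − ¼ ln(1 − 2Q).
1 − 2P − Q = 0.84091, giving −½ ln(0.84091) = 0.086635.
1 − 2Q = 0.772728, giving −¼ ln(0.772728) = 0.064457.
d = 0.086635 + 0.064457 = 0.151092.

0.151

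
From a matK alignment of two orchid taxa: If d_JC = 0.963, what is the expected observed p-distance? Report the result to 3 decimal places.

p = (3/4)(1 − e^(−4d/3)) = 0.75 × (1 − e^(-1.284)) = 0.75 × (1 − 0.276927) = 0.542305.

0.542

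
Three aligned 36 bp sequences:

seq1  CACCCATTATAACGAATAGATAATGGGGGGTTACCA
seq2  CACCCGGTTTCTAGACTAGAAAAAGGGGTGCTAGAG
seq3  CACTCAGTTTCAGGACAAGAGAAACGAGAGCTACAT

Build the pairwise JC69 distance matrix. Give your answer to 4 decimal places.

d(seq1,seq2) = 0.5482, d(seq1,seq3) = 0.6082, d(seq2,seq3) = 0.3924

seq1–seq2: 14/36 sites differ → p ≈ 0.388889, d = −0.75 ln(1 − 0.518519) = 0.548166 ≈ 0.5482.
seq1–seq3: 15/36 sites differ → p ≈ 0.416667, d = −0.75 ln(1 − 0.555556) = 0.608198 ≈ 0.6082.
seq2–seq3: 11/36 sites differ → p ≈ 0.305556, d = −0.75 ln(1 − 0.407408) = 0.392437 ≈ 0.3924.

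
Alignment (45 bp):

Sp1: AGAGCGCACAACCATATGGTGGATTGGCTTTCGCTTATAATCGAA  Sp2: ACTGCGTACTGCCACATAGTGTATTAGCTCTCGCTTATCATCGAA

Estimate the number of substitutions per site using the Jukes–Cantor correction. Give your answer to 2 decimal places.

0.30

The sequences differ at 11 of 45 sites, so p = 11/45 ≈ 0.244444.
d = −(3/4) ln(1 − 4p/3) = −0.75 ln(1 − 0.325925) = −0.75 ln(0.674075)
  = −0.75 × (-0.394414) = 0.295811 substitutions/site.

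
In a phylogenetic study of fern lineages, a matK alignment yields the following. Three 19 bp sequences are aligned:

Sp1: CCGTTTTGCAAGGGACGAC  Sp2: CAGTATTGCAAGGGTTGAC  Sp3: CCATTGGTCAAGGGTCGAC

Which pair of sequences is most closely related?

Sp1–Sp2: 4/19 differ, p = 0.211, d = 0.247.
Sp1–Sp3: 5/19 differ, p = 0.263, d = 0.324.
Sp2–Sp3: 7/19 differ, p = 0.368, d = 0.507.
The smallest distance is between Sp1 and Sp2.

Sp1 and Sp2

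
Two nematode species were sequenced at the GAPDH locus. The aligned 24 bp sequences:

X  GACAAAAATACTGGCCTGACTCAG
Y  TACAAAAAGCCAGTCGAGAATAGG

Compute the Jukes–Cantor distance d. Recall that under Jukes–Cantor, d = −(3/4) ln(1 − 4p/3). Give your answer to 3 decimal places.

The sequences differ at 10 of 24 sites (1, 9, 10, 12, 14, 16, 17, 20, 22, 23), so p = 10/24 ≈ 0.416667.
d = −(3/4) ln(1 − 4p/3) = −0.75 ln(1 − 0.555556) = −0.75 ln(0.444444)
  = −0.75 × (-0.810931) = 0.608198 substitutions/site.

0.608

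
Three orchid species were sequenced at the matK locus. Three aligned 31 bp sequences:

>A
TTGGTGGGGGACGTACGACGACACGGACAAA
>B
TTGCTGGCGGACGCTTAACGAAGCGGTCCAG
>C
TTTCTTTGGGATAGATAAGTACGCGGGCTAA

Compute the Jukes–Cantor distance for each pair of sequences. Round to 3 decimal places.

d(A,B) = 0.481, d(A,C) = 0.691, d(B,C) = 0.691

A–B: 11/31 sites differ → p ≈ 0.354839, d = −0.75 ln(1 − 0.473119) = 0.480585 ≈ 0.481.
A–C: 14/31 sites differ → p ≈ 0.451613, d = −0.75 ln(1 − 0.602151) = 0.691262 ≈ 0.691.
B–C: 14/31 sites differ → p ≈ 0.451613, d = −0.75 ln(1 − 0.602151) = 0.691262 ≈ 0.691.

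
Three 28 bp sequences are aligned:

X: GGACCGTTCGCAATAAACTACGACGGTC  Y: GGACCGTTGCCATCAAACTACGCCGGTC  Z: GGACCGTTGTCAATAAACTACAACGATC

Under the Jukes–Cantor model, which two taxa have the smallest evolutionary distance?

X and Z

X–Y: 5/28 differ, p = 0.179, d = 0.204.
X–Z: 4/28 differ, p = 0.143, d = 0.158.
Y–Z: 6/28 differ, p = 0.214, d = 0.252.
The smallest distance is between X and Z.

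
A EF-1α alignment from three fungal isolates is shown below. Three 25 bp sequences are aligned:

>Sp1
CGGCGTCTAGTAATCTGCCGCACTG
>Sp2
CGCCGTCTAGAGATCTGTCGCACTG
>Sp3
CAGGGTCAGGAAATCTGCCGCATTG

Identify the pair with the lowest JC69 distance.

Sp1–Sp2: 4/25 differ, p = 0.160, d = 0.180.
Sp1–Sp3: 6/25 differ, p = 0.240, d = 0.289.
Sp2–Sp3: 8/25 differ, p = 0.320, d = 0.417.
The smallest distance is between Sp1 and Sp2.

Sp1 and Sp2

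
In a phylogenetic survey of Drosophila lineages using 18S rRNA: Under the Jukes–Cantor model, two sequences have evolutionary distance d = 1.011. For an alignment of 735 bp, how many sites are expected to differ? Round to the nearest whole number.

Invert JC69: p = (3/4)(1 − e^(−4d/3)) = 0.75 × (1 − e^(-1.348)) = 0.75 × (1 − 0.259759) = 0.555181.
Expected differing sites = pL ≈ 0.555181 × 735 = 408.058035 ≈ 408.

408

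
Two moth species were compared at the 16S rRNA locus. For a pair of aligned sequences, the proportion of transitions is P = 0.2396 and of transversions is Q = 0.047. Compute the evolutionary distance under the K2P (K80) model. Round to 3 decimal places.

0.398

Under the Kimura two-parameter model, d = −½ ln(1 − 2P − Q) − ¼ ln(1 − 2Q).
1 − 2P − Q = 0.4738, giving −½ ln(0.4738) = 0.373485.
1 − 2Q = 0.906, giving −¼ ln(0.906) = 0.024679.
d = 0.373485 + 0.024679 = 0.398164.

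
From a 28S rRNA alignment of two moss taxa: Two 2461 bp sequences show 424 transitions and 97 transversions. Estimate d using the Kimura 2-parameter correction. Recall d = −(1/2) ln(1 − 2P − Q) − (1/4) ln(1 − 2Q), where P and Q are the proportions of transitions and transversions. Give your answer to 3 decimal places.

P = 424/2461 ≈ 0.172288 and Q = 97/2461 ≈ 0.039415.
Under the Kimura two-parameter model, d = −½ ln(1 − 2P − Q) − ¼ ln(1 − 2Q).
1 − 2P − Q = 0.616009, giving −½ ln(0.616009) = 0.242247.
1 − 2Q = 0.92117, giving −¼ ln(0.92117) = 0.020528.
d = 0.242247 + 0.020528 = 0.262775.

0.263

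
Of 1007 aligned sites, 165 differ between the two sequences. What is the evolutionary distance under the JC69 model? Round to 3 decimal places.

0.185

p = 165/1007 ≈ 0.163853.
d = −(3/4) ln(1 − 4p/3) = −0.75 ln(1 − 0.218471) = −0.75 ln(0.781529)
  = −0.75 × (-0.246503) = 0.184877 substitutions/site.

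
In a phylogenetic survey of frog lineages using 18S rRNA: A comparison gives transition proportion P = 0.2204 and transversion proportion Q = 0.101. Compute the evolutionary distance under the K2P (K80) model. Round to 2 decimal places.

Under the Kimura two-parameter model, d = −½ ln(1 − 2P − Q) − ¼ ln(1 − 2Q).
1 − 2P − Q = 0.4582, giving −½ ln(0.4582) = 0.390225.
1 − 2Q = 0.798, giving −¼ ln(0.798) = 0.056412.
d = 0.390225 + 0.056412 = 0.446637.

0.45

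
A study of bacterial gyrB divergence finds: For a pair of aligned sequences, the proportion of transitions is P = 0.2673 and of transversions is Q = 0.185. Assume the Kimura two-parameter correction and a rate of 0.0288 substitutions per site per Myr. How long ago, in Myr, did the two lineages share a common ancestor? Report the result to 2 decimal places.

Under the Kimura two-parameter model, d = −½ ln(1 − 2P − Q) − ¼ ln(1 − 2Q).
1 − 2P − Q = 0.2804, giving −½ ln(0.2804) = 0.635769.
1 − 2Q = 0.63, giving −¼ ln(0.63) = 0.115509.
d = 0.635769 + 0.115509 = 0.751278.
Under a molecular clock d = 2μt, so t = d/(2μ) = 0.751278 / (2 × 0.0288) = 13.04 Myr.

13.04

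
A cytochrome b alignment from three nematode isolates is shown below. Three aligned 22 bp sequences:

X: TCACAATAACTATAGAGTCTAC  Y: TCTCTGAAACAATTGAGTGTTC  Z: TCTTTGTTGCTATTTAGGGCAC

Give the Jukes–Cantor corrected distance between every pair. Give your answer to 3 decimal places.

X–Y: 8/22 sites differ → p ≈ 0.363636, d = −0.75 ln(1 − 0.484848) = 0.497470 ≈ 0.497.
X–Z: 11/22 sites differ → p = 0.5, d = −0.75 ln(1 − 0.666667) = 0.823960 ≈ 0.824.
Y–Z: 9/22 sites differ → p ≈ 0.409091, d = −0.75 ln(1 − 0.545455) = 0.591344 ≈ 0.591.

d(X,Y) = 0.497, d(X,Z) = 0.824, d(Y,Z) = 0.591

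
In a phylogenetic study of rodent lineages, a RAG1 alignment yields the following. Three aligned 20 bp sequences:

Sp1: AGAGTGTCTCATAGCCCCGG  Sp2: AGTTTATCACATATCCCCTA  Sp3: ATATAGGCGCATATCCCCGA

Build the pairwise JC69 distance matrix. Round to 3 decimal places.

d(Sp1,Sp2) = 0.471, d(Sp1,Sp3) = 0.471, d(Sp2,Sp3) = 0.471

Sp1–Sp2: 7/20 sites differ → p = 0.35, d = −0.75 ln(1 − 0.466667) = 0.471457 ≈ 0.471.
Sp1–Sp3: 7/20 sites differ → p = 0.35, d = −0.75 ln(1 − 0.466667) = 0.471457 ≈ 0.471.
Sp2–Sp3: 7/20 sites differ → p = 0.35, d = −0.75 ln(1 − 0.466667) = 0.471457 ≈ 0.471.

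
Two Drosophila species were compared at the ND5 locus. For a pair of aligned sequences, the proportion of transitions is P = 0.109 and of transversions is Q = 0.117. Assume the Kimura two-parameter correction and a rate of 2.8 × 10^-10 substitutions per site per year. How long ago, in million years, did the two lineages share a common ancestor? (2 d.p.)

483.26

Under the Kimura two-parameter model, d = −½ ln(1 − 2P − Q) − ¼ ln(1 − 2Q).
1 − 2P − Q = 0.665, giving −½ ln(0.665) = 0.203984.
1 − 2Q = 0.766, giving −¼ ln(0.766) = 0.066643.
d = 0.203984 + 0.066643 = 0.270627.
Under a molecular clock d = 2μt, so t = d/(2μ) = 0.270627 / (2 × 2.8 × 10^-10) = 483.26 million years.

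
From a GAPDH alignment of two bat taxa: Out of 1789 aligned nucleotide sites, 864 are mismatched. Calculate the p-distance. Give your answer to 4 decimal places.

p = 864/1789 = 0.482951… ≈ 0.4830 (to 4 d.p.).

0.4830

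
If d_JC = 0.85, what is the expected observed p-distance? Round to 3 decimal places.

p = (3/4)(1 − e^(−4d/3)) = 0.75 × (1 − e^(-1.133333)) = 0.75 × (1 − 0.321958) = 0.508532.

0.509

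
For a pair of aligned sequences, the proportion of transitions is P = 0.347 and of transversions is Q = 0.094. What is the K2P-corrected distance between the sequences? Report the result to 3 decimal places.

Under the Kimura two-parameter model, d = −½ ln(1 − 2P − Q) − ¼ ln(1 − 2Q).
1 − 2P − Q = 0.212, giving −½ ln(0.212) = 0.775585.
1 − 2Q = 0.812, giving −¼ ln(0.812) = 0.052064.
d = 0.775585 + 0.052064 = 0.827649.

0.828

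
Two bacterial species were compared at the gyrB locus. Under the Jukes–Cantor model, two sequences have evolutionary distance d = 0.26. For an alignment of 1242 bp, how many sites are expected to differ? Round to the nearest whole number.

Invert JC69: p = (3/4)(1 − e^(−4d/3)) = 0.75 × (1 − e^(-0.346667)) = 0.75 × (1 − 0.707041) = 0.219719.
Expected differing sites = pL ≈ 0.219719 × 1242 = 272.890998 ≈ 273.

273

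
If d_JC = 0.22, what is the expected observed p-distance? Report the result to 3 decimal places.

0.191

p = (3/4)(1 − e^(−4d/3)) = 0.75 × (1 − e^(-0.293333)) = 0.75 × (1 − 0.745774) = 0.190670.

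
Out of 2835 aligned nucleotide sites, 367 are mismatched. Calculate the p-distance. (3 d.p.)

0.129

p = 367/2835 = 0.129453… ≈ 0.129 (to 3 d.p.).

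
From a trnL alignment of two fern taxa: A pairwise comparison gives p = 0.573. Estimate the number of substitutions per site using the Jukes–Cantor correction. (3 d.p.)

d = −(3/4) ln(1 − 4p/3) = −0.75 ln(1 − 0.764) = −0.75 ln(0.236)
  = −0.75 × (-1.443923) = 1.082942 substitutions/site.

1.083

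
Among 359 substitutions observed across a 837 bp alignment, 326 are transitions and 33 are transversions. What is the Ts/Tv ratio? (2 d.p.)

R = 326/33 = 9.878787… ≈ 9.88 (to 2 d.p.).

9.88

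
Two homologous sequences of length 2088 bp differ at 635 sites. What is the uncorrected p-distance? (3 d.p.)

0.304

p = 635/2088 = 0.304118… ≈ 0.304 (to 3 d.p.).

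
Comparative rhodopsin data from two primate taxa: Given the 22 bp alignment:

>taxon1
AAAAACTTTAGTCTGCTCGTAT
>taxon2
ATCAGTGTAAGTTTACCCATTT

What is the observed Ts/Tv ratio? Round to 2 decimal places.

1.20

Transitions are A↔G and C↔T; transversions are all other mismatches.
Transitions: 6. Transversions: 5.
R = 6/5 = 1.20.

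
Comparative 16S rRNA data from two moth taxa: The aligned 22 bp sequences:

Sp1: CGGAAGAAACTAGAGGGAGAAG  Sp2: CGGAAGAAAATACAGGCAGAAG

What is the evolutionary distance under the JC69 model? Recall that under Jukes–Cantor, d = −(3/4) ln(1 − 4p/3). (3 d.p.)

The sequences differ at 3 of 22 sites (10, 13, 17), so p = 3/22 ≈ 0.136364.
d = −(3/4) ln(1 − 4p/3) = −0.75 ln(1 − 0.181819) = −0.75 ln(0.818181)
  = −0.75 × (-0.200672) = 0.150504 substitutions/site.

0.151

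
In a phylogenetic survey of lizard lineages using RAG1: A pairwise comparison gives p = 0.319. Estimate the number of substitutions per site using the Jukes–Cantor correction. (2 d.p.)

d = −(3/4) ln(1 − 4p/3) = −0.75 ln(1 − 0.425333) = −0.75 ln(0.574667)
  = −0.75 × (-0.553965) = 0.415474 substitutions/site.

0.42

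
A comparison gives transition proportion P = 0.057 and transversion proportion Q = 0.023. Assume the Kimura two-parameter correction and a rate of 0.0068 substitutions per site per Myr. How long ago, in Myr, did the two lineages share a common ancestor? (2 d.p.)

6.28

Under the Kimura two-parameter model, d = −½ ln(1 − 2P − Q) − ¼ ln(1 − 2Q).
1 − 2P − Q = 0.863, giving −½ ln(0.863) = 0.073670.
1 − 2Q = 0.954, giving −¼ ln(0.954) = 0.011773.
d = 0.073670 + 0.011773 = 0.085443.
Under a molecular clock d = 2μt, so t = d/(2μ) = 0.085443 / (2 × 0.0068) = 6.28 Myr.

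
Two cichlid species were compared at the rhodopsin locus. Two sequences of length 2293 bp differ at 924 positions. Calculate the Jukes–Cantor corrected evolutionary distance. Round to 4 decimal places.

p = 924/2293 ≈ 0.402966.
d = −(3/4) ln(1 − 4p/3) = −0.75 ln(1 − 0.537288) = −0.75 ln(0.462712)
  = −0.75 × (-0.770650) = 0.577988 substitutions/site.

0.5780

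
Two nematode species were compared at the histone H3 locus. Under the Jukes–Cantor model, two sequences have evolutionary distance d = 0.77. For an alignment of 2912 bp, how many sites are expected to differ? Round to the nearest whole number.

1402

Invert JC69: p = (3/4)(1 − e^(−4d/3)) = 0.75 × (1 − e^(-1.026667)) = 0.75 × (1 − 0.358199) = 0.481351.
Expected differing sites = pL ≈ 0.481351 × 2912 = 1401.694112 ≈ 1402.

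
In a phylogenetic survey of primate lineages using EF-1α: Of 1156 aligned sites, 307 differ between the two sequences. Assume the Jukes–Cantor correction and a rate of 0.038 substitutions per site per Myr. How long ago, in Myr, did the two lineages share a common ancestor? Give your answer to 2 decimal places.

4.31

p = 307/1156 ≈ 0.265571.
d = −(3/4) ln(1 − 4p/3) = −0.75 ln(1 − 0.354095) = −0.75 ln(0.645905)
  = −0.75 × (-0.437103) = 0.327827 substitutions/site.
Under a molecular clock d = 2μt, so t = d/(2μ) = 0.327827 / (2 × 0.038) = 4.31 Myr.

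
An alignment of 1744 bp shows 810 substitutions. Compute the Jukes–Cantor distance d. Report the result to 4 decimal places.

p = 810/1744 ≈ 0.46445.
d = −(3/4) ln(1 − 4p/3) = −0.75 ln(1 − 0.619267) = −0.75 ln(0.380733)
  = −0.75 × (-0.965657) = 0.724243 substitutions/site.

0.7242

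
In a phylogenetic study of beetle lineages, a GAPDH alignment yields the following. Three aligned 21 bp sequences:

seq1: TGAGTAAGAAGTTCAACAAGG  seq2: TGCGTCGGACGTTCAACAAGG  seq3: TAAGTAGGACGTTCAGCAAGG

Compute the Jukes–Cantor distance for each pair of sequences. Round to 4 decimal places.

seq1–seq2: 4/21 sites differ → p ≈ 0.190476, d = −0.75 ln(1 − 0.253968) = 0.219740 ≈ 0.2197.
seq1–seq3: 4/21 sites differ → p ≈ 0.190476, d = −0.75 ln(1 − 0.253968) = 0.219740 ≈ 0.2197.
seq2–seq3: 4/21 sites differ → p ≈ 0.190476, d = −0.75 ln(1 − 0.253968) = 0.219740 ≈ 0.2197.

d(seq1,seq2) = 0.2197, d(seq1,seq3) = 0.2197, d(seq2,seq3) = 0.2197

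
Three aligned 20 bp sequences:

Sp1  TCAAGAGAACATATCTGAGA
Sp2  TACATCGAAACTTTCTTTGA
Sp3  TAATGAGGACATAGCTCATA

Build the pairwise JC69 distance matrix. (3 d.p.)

d(Sp1,Sp2) = 0.687, d(Sp1,Sp3) = 0.383, d(Sp2,Sp3) = 1.207

Sp1–Sp2: 9/20 sites differ → p = 0.45, d = −0.75 ln(1 − 0.6) = 0.687218 ≈ 0.687.
Sp1–Sp3: 6/20 sites differ → p = 0.3, d = −0.75 ln(1 − 0.4) = 0.383119 ≈ 0.383.
Sp2–Sp3: 12/20 sites differ → p = 0.6, d = −0.75 ln(1 − 0.8) = 1.207078 ≈ 1.207.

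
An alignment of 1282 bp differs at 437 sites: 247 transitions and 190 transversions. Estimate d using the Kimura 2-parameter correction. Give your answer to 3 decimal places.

P = 247/1282 ≈ 0.192668 and Q = 190/1282 ≈ 0.148206.
Under the Kimura two-parameter model, d = −½ ln(1 − 2P − Q) − ¼ ln(1 − 2Q).
1 − 2P − Q = 0.466458, giving −½ ln(0.466458) = 0.381294.
1 − 2Q = 0.703588, giving −¼ ln(0.703588) = 0.087891.
d = 0.381294 + 0.087891 = 0.469185.

0.469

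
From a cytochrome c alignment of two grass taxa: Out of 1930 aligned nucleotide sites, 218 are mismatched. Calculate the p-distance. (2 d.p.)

p = 218/1930 = 0.112953… ≈ 0.11 (to 2 d.p.).

0.11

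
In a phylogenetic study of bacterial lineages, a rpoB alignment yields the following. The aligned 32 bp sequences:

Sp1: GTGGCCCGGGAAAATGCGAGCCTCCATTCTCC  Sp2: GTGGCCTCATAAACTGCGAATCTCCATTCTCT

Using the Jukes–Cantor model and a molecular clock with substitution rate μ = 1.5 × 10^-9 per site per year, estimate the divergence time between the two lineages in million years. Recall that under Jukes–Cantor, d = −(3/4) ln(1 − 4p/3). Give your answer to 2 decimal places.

The sequences differ at 8 of 32 sites (7, 8, 9, 10, 14, 20, 21, 32), so p = 8/32 = 0.25.
d = −(3/4) ln(1 − 4p/3) = −0.75 ln(1 − 0.333333) = −0.75 ln(0.666667)
  = −0.75 × (-0.405465) = 0.304099 substitutions/site.
Under a molecular clock d = 2μt, so t = d/(2μ) = 0.304099 / (2 × 1.5 × 10^-9) = 101.37 million years.

101.37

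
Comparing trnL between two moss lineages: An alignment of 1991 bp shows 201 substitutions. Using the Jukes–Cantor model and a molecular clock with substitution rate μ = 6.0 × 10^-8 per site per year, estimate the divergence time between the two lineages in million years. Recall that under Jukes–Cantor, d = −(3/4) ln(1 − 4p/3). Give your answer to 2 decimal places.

p = 201/1991 ≈ 0.100954.
d = −(3/4) ln(1 − 4p/3) = −0.75 ln(1 − 0.134605) = −0.75 ln(0.865395)
  = −0.75 × (-0.144569) = 0.108427 substitutions/site.
Under a molecular clock d = 2μt, so t = d/(2μ) = 0.108427 / (2 × 6.0 × 10^-8) = 0.90 million years.

0.90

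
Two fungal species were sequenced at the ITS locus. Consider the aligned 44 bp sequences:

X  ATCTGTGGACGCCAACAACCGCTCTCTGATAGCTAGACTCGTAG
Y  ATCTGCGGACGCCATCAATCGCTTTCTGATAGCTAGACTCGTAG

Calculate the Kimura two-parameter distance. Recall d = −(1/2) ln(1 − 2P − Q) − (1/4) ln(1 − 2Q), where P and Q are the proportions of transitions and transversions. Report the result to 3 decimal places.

0.098

Of 44 sites, 3 differences are transitions and 1 are transversions, so P = 3/44 ≈ 0.068182 and Q = 1/44 ≈ 0.022727.
Under the Kimura two-parameter model, d = −½ ln(1 − 2P − Q) − ¼ ln(1 − 2Q).
1 − 2P − Q = 0.840909, giving −½ ln(0.840909) = 0.086636.
1 − 2Q = 0.954546, giving −¼ ln(0.954546) = 0.011630.
d = 0.086636 + 0.011630 = 0.098266.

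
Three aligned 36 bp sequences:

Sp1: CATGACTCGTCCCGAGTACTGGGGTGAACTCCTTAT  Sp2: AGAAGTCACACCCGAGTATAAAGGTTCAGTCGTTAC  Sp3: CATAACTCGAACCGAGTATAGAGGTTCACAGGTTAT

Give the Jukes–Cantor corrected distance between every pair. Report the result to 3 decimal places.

Sp1–Sp2: 19/36 sites differ → p ≈ 0.527778, d = −0.75 ln(1 − 0.703704) = 0.912297 ≈ 0.912.
Sp1–Sp3: 11/36 sites differ → p ≈ 0.305556, d = −0.75 ln(1 − 0.407408) = 0.392437 ≈ 0.392.
Sp2–Sp3: 14/36 sites differ → p ≈ 0.388889, d = −0.75 ln(1 − 0.518519) = 0.548166 ≈ 0.548.

d(Sp1,Sp2) = 0.912, d(Sp1,Sp3) = 0.392, d(Sp2,Sp3) = 0.548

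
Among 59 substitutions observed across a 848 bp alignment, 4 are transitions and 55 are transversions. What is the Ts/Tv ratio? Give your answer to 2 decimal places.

0.07

R = 4/55 = 0.072727… ≈ 0.07 (to 2 d.p.).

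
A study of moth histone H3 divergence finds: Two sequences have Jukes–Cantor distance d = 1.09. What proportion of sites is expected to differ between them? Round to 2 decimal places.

p = (3/4)(1 − e^(−4d/3)) = 0.75 × (1 − e^(-1.453333)) = 0.75 × (1 − 0.233790) = 0.574658.

0.57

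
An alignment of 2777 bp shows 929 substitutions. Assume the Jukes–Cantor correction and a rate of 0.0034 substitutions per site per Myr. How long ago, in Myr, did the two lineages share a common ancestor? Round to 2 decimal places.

p = 929/2777 ≈ 0.334534.
d = −(3/4) ln(1 − 4p/3) = −0.75 ln(1 − 0.446045) = −0.75 ln(0.553955)
  = −0.75 × (-0.590672) = 0.443004 substitutions/site.
Under a molecular clock d = 2μt, so t = d/(2μ) = 0.443004 / (2 × 0.0034) = 65.15 Myr.

65.15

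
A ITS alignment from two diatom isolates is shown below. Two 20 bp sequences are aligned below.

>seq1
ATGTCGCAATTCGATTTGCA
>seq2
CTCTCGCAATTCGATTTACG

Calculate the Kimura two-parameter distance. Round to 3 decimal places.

Of 20 sites, 2 differences are transitions and 2 are transversions, so P = 2/20 = 0.1 and Q = 2/20 = 0.1.
Under the Kimura two-parameter model, d = −½ ln(1 − 2P − Q) − ¼ ln(1 − 2Q).
1 − 2P − Q = 0.7, giving −½ ln(0.7) = 0.178337.
1 − 2Q = 0.8, giving −¼ ln(0.8) = 0.055786.
d = 0.178337 + 0.055786 = 0.234123.

0.234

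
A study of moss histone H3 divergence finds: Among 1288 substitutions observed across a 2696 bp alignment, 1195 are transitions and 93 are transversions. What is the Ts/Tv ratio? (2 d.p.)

12.85

R = 1195/93 = 12.849462… ≈ 12.85 (to 2 d.p.).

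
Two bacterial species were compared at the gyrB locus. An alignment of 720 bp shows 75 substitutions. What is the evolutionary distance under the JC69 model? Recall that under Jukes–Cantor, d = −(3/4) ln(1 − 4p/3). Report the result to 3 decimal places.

p = 75/720 ≈ 0.104167.
d = −(3/4) ln(1 − 4p/3) = −0.75 ln(1 − 0.138889) = −0.75 ln(0.861111)
  = −0.75 × (-0.149532) = 0.112149 substitutions/site.

0.112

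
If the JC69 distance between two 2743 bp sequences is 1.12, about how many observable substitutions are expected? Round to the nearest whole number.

1595

Invert JC69: p = (3/4)(1 − e^(−4d/3)) = 0.75 × (1 − e^(-1.493333)) = 0.75 × (1 − 0.224623) = 0.581533.
Expected differing sites = pL ≈ 0.581533 × 2743 = 1595.145019 ≈ 1595.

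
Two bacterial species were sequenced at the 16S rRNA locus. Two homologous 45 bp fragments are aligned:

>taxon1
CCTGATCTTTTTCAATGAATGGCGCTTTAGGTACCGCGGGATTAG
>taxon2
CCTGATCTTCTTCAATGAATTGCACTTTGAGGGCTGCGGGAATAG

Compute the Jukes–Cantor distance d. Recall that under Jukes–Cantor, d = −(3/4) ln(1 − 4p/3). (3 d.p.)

0.233

The sequences differ at 9 of 45 sites (10, 21, 24, 29, 30, 32, 33, 35, 42), so p = 9/45 = 0.2.
d = −(3/4) ln(1 − 4p/3) = −0.75 ln(1 − 0.266667) = −0.75 ln(0.733333)
  = −0.75 × (-0.310155) = 0.232616 substitutions/site.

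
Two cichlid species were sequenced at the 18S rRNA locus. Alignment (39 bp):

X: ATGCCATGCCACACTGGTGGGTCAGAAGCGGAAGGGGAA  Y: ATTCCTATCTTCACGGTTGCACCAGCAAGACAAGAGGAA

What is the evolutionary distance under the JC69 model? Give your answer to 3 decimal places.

The sequences differ at 17 of 39 sites, so p = 17/39 ≈ 0.435897.
d = −(3/4) ln(1 − 4p/3) = −0.75 ln(1 − 0.581196) = −0.75 ln(0.418804)
  = −0.75 × (-0.870352) = 0.652764 substitutions/site.

0.653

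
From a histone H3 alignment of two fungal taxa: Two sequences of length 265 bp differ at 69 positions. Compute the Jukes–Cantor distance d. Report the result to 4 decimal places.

p = 69/265 ≈ 0.260377.
d = −(3/4) ln(1 − 4p/3) = −0.75 ln(1 − 0.347169) = −0.75 ln(0.652831)
  = −0.75 × (-0.426437) = 0.319828 substitutions/site.

0.3198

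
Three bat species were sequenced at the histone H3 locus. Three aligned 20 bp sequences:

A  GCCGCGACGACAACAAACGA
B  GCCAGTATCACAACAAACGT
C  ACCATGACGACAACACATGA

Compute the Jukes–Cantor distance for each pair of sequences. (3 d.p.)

d(A,B) = 0.383, d(A,C) = 0.304, d(B,C) = 0.572

A–B: 6/20 sites differ → p = 0.3, d = −0.75 ln(1 − 0.4) = 0.383119 ≈ 0.383.
A–C: 5/20 sites differ → p = 0.25, d = −0.75 ln(1 − 0.333333) = 0.304098 ≈ 0.304.
B–C: 8/20 sites differ → p = 0.4, d = −0.75 ln(1 − 0.533333) = 0.571605 ≈ 0.572.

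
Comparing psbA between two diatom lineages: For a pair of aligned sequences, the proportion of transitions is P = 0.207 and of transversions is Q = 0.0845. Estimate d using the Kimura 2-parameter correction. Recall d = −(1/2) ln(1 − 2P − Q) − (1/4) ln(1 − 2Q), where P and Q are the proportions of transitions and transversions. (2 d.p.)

0.39

Under the Kimura two-parameter model, d = −½ ln(1 − 2P − Q) − ¼ ln(1 − 2Q).
1 − 2P − Q = 0.5015, giving −½ ln(0.5015) = 0.345076.
1 − 2Q = 0.831, giving −¼ ln(0.831) = 0.046281.
d = 0.345076 + 0.046281 = 0.391357.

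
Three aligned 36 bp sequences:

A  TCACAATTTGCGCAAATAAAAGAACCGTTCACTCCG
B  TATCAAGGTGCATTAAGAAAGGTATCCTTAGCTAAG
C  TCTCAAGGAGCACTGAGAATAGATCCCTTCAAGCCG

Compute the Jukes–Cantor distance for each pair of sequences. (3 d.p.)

d(A,B) = 0.673, d(A,C) = 0.493, d(B,C) = 0.608

A–B: 16/36 sites differ → p ≈ 0.444444, d = −0.75 ln(1 − 0.592592) = 0.673455 ≈ 0.673.
A–C: 13/36 sites differ → p ≈ 0.361111, d = −0.75 ln(1 − 0.481481) = 0.492584 ≈ 0.493.
B–C: 15/36 sites differ → p ≈ 0.416667, d = −0.75 ln(1 − 0.555556) = 0.608198 ≈ 0.608.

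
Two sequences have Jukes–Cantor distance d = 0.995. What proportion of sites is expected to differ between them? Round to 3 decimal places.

0.551

p = (3/4)(1 − e^(−4d/3)) = 0.75 × (1 − e^(-1.326667)) = 0.75 × (1 − 0.265360) = 0.550980.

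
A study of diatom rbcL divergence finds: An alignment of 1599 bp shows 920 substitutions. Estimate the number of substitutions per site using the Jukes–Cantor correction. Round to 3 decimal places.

1.093

p = 920/1599 ≈ 0.57536.
d = −(3/4) ln(1 − 4p/3) = −0.75 ln(1 − 0.767147) = −0.75 ln(0.232853)
  = −0.75 × (-1.457348) = 1.093011 substitutions/site.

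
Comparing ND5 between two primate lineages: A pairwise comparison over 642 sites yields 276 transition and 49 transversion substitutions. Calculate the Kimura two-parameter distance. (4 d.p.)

P = 276/642 ≈ 0.429907 and Q = 49/642 ≈ 0.076324.
Under the Kimura two-parameter model, d = −½ ln(1 − 2P − Q) − ¼ ln(1 − 2Q).
1 − 2P − Q = 0.063862, giving −½ ln(0.063862) = 1.375515.
1 − 2Q = 0.847352, giving −¼ ln(0.847352) = 0.041410.
d = 1.375515 + 0.041410 = 1.416925.

1.4169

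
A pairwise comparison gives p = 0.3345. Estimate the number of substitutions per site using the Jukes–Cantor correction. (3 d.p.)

d = −(3/4) ln(1 − 4p/3) = −0.75 ln(1 − 0.446) = −0.75 ln(0.554)
  = −0.75 × (-0.590591) = 0.442943 substitutions/site.

0.443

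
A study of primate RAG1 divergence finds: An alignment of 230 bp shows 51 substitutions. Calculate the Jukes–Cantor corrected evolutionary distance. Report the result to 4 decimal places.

0.2629

p = 51/230 ≈ 0.221739.
d = −(3/4) ln(1 − 4p/3) = −0.75 ln(1 − 0.295652) = −0.75 ln(0.704348)
  = −0.75 × (-0.350483) = 0.262862 substitutions/site.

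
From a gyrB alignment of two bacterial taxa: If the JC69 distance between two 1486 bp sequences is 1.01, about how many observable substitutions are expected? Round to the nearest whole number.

Invert JC69: p = (3/4)(1 − e^(−4d/3)) = 0.75 × (1 − e^(-1.346667)) = 0.75 × (1 − 0.260106) = 0.554921.
Expected differing sites = pL ≈ 0.554921 × 1486 = 824.612606 ≈ 825.

825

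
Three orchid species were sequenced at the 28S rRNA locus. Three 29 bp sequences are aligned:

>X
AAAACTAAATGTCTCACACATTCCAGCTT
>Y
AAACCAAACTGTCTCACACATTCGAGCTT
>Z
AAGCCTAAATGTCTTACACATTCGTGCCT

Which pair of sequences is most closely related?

X and Y

X–Y: 4/29 differ, p = 0.138, d = 0.152.
X–Z: 6/29 differ, p = 0.207, d = 0.242.
Y–Z: 6/29 differ, p = 0.207, d = 0.242.
The smallest distance is between X and Y.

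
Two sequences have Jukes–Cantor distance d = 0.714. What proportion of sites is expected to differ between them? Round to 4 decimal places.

p = (3/4)(1 − e^(−4d/3)) = 0.75 × (1 − e^(-0.952)) = 0.75 × (1 − 0.385968) = 0.460524.

0.4605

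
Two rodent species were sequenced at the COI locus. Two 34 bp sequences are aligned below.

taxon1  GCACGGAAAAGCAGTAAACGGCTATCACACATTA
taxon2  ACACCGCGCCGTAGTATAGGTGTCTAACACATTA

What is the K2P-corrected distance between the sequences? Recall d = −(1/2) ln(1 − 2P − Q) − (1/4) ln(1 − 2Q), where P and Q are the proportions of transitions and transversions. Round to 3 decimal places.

0.540

Of 34 sites, 3 differences are transitions and 10 are transversions, so P = 3/34 ≈ 0.088235 and Q = 10/34 ≈ 0.294118.
Under the Kimura two-parameter model, d = −½ ln(1 − 2P − Q) − ¼ ln(1 − 2Q).
1 − 2P − Q = 0.529412, giving −½ ln(0.529412) = 0.317994.
1 − 2Q = 0.411764, giving −¼ ln(0.411764) = 0.221826.
d = 0.317994 + 0.221826 = 0.539820.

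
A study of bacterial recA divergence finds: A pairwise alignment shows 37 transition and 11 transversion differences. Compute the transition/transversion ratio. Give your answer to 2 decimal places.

3.36

R = 37/11 = 3.363636… ≈ 3.36 (to 2 d.p.).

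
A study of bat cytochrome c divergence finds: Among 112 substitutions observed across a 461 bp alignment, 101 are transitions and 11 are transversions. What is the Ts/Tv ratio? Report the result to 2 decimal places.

9.18

R = 101/11 = 9.181818… ≈ 9.18 (to 2 d.p.).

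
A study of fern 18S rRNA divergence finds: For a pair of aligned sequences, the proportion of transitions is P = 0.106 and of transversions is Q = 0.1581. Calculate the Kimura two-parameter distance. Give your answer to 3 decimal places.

0.326

Under the Kimura two-parameter model, d = −½ ln(1 − 2P − Q) − ¼ ln(1 − 2Q).
1 − 2P − Q = 0.6299, giving −½ ln(0.6299) = 0.231097.
1 − 2Q = 0.6838, giving −¼ ln(0.6838) = 0.095022.
d = 0.231097 + 0.095022 = 0.326119.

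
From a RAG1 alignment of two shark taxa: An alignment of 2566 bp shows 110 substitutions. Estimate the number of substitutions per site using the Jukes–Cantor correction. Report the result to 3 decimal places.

p = 110/2566 ≈ 0.042868.
d = −(3/4) ln(1 − 4p/3) = −0.75 ln(1 − 0.057157) = −0.75 ln(0.942843)
  = −0.75 × (-0.058856) = 0.044142 substitutions/site.

0.044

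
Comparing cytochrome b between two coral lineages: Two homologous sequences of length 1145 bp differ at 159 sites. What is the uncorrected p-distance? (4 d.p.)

0.1389

p = 159/1145 = 0.138864… ≈ 0.1389 (to 4 d.p.).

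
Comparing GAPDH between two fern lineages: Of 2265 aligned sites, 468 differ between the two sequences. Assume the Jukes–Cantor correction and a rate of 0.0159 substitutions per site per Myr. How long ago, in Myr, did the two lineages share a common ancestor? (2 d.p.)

7.60

p = 468/2265 ≈ 0.206623.
d = −(3/4) ln(1 − 4p/3) = −0.75 ln(1 − 0.275497) = −0.75 ln(0.724503)
  = −0.75 × (-0.322269) = 0.241702 substitutions/site.
Under a molecular clock d = 2μt, so t = d/(2μ) = 0.241702 / (2 × 0.0159) = 7.60 Myr.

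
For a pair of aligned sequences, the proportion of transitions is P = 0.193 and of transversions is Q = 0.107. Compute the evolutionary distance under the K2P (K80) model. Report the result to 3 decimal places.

Under the Kimura two-parameter model, d = −½ ln(1 − 2P − Q) − ¼ ln(1 − 2Q).
1 − 2P − Q = 0.507, giving −½ ln(0.507) = 0.339622.
1 − 2Q = 0.786, giving −¼ ln(0.786) = 0.060200.
d = 0.339622 + 0.060200 = 0.399822.

0.400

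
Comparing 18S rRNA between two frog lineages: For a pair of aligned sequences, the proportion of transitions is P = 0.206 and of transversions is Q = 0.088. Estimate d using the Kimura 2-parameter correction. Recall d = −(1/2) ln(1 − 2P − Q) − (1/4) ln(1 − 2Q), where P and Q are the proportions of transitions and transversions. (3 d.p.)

Under the Kimura two-parameter model, d = −½ ln(1 − 2P − Q) − ¼ ln(1 − 2Q).
1 − 2P − Q = 0.5, giving −½ ln(0.5) = 0.346574.
1 − 2Q = 0.824, giving −¼ ln(0.824) = 0.048396.
d = 0.346574 + 0.048396 = 0.394970.

0.395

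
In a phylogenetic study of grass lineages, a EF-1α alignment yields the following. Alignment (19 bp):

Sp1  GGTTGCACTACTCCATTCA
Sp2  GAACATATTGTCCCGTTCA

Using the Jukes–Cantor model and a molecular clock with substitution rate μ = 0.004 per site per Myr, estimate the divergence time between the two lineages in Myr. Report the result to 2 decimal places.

The sequences differ at 10 of 19 sites (2, 3, 4, 5, 6, 8, 10, 11, 12, 15), so p = 10/19 ≈ 0.526316.
d = −(3/4) ln(1 − 4p/3) = −0.75 ln(1 − 0.701755) = −0.75 ln(0.298245)
  = −0.75 × (-1.209840) = 0.907380 substitutions/site.
Under a molecular clock d = 2μt, so t = d/(2μ) = 0.907380 / (2 × 0.004) = 113.42 Myr.

113.42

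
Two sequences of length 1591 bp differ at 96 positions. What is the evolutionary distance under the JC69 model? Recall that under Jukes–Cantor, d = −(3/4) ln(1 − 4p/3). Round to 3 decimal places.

p = 96/1591 ≈ 0.060339.
d = −(3/4) ln(1 − 4p/3) = −0.75 ln(1 − 0.080452) = −0.75 ln(0.919548)
  = −0.75 × (-0.083873) = 0.062905 substitutions/site.

0.063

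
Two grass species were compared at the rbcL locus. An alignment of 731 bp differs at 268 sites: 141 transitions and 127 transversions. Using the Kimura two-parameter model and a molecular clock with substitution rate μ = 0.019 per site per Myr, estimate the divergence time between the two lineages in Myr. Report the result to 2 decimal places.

P = 141/731 ≈ 0.192886 and Q = 127/731 ≈ 0.173735.
Under the Kimura two-parameter model, d = −½ ln(1 − 2P − Q) − ¼ ln(1 − 2Q).
1 − 2P − Q = 0.440493, giving −½ ln(0.440493) = 0.409930.
1 − 2Q = 0.65253, giving −¼ ln(0.65253) = 0.106725.
d = 0.409930 + 0.106725 = 0.516655.
Under a molecular clock d = 2μt, so t = d/(2μ) = 0.516655 / (2 × 0.019) = 13.60 Myr.

13.60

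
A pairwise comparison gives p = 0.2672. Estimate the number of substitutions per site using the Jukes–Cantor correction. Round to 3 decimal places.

d = −(3/4) ln(1 − 4p/3) = −0.75 ln(1 − 0.356267) = −0.75 ln(0.643733)
  = −0.75 × (-0.440471) = 0.330353 substitutions/site.

0.330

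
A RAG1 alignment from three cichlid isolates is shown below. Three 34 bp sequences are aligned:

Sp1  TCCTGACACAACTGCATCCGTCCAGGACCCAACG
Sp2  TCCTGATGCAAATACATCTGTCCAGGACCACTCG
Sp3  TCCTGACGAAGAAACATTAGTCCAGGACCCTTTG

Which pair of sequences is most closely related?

Sp1–Sp2: 8/34 differ, p = 0.235, d = 0.282.
Sp1–Sp3: 11/34 differ, p = 0.324, d = 0.423.
Sp2–Sp3: 9/34 differ, p = 0.265, d = 0.326.
The smallest distance is between Sp1 and Sp2.

Sp1 and Sp2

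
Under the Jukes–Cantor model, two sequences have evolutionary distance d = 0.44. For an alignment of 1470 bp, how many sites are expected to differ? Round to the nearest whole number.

Invert JC69: p = (3/4)(1 − e^(−4d/3)) = 0.75 × (1 − e^(-0.586667)) = 0.75 × (1 − 0.556178) = 0.332867.
Expected differing sites = pL ≈ 0.332867 × 1470 = 489.31449 ≈ 489.

489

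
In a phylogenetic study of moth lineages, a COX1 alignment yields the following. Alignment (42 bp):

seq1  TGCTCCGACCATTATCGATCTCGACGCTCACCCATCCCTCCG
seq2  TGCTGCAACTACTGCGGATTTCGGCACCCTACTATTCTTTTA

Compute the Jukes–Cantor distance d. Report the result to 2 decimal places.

0.69

The sequences differ at 19 of 42 sites, so p = 19/42 ≈ 0.452381.
d = −(3/4) ln(1 − 4p/3) = −0.75 ln(1 − 0.603175) = −0.75 ln(0.396825)
  = −0.75 × (-0.924260) = 0.693195 substitutions/site.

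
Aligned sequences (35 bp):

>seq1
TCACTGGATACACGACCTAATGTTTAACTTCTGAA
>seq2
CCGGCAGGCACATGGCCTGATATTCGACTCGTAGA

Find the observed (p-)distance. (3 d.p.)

The sequences differ at 17 of 35 positions.
p = 17/35 = 0.485714… ≈ 0.486 (to 3 d.p.).

0.486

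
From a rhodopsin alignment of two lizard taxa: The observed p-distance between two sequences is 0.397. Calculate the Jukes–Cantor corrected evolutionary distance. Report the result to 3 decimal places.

d = −(3/4) ln(1 − 4p/3) = −0.75 ln(1 − 0.529333) = −0.75 ln(0.470667)
  = −0.75 × (-0.753604) = 0.565203 substitutions/site.

0.565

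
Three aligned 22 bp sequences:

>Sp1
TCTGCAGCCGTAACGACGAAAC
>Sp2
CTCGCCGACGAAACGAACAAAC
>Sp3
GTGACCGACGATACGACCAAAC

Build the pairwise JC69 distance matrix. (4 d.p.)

Sp1–Sp2: 8/22 sites differ → p ≈ 0.363636, d = −0.75 ln(1 − 0.484848) = 0.497470 ≈ 0.4975.
Sp1–Sp3: 9/22 sites differ → p ≈ 0.409091, d = −0.75 ln(1 − 0.545455) = 0.591344 ≈ 0.5913.
Sp2–Sp3: 5/22 sites differ → p ≈ 0.227273, d = −0.75 ln(1 − 0.303031) = 0.270761 ≈ 0.2708.

d(Sp1,Sp2) = 0.4975, d(Sp1,Sp3) = 0.5913, d(Sp2,Sp3) = 0.2708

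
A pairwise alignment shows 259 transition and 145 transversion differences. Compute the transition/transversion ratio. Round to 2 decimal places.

R = 259/145 = 1.786206… ≈ 1.79 (to 2 d.p.).

1.79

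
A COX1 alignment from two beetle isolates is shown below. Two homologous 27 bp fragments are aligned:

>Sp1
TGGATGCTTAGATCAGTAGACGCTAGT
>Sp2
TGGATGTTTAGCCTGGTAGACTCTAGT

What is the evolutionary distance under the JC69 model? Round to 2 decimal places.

The sequences differ at 6 of 27 sites (7, 12, 13, 14, 15, 22), so p = 6/27 ≈ 0.222222.
d = −(3/4) ln(1 − 4p/3) = −0.75 ln(1 − 0.296296) = −0.75 ln(0.703704)
  = −0.75 × (-0.351397) = 0.263548 substitutions/site.

0.26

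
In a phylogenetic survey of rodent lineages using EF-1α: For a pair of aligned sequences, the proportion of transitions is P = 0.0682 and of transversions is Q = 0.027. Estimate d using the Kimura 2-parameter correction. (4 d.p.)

0.1031

Under the Kimura two-parameter model, d = −½ ln(1 − 2P − Q) − ¼ ln(1 − 2Q).
1 − 2P − Q = 0.8366, giving −½ ln(0.8366) = 0.089205.
1 − 2Q = 0.946, giving −¼ ln(0.946) = 0.013878.
d = 0.089205 + 0.013878 = 0.103083.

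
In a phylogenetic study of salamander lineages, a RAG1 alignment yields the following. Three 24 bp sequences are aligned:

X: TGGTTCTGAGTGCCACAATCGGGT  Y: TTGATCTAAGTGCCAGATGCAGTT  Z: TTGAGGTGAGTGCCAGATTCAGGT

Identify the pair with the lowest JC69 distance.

X–Y: 8/24 differ, p = 0.333, d = 0.441.
X–Z: 7/24 differ, p = 0.292, d = 0.369.
Y–Z: 5/24 differ, p = 0.208, d = 0.244.
The smallest distance is between Y and Z.

Y and Z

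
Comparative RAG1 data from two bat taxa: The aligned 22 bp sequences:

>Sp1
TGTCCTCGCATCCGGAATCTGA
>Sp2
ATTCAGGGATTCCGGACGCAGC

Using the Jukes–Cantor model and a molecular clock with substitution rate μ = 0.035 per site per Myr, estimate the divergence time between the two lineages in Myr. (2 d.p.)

11.77

The sequences differ at 11 of 22 sites, so p = 11/22 = 0.5.
d = −(3/4) ln(1 − 4p/3) = −0.75 ln(1 − 0.666667) = −0.75 ln(0.333333)
  = −0.75 × (-1.098613) = 0.823960 substitutions/site.
Under a molecular clock d = 2μt, so t = d/(2μ) = 0.823960 / (2 × 0.035) = 11.77 Myr.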